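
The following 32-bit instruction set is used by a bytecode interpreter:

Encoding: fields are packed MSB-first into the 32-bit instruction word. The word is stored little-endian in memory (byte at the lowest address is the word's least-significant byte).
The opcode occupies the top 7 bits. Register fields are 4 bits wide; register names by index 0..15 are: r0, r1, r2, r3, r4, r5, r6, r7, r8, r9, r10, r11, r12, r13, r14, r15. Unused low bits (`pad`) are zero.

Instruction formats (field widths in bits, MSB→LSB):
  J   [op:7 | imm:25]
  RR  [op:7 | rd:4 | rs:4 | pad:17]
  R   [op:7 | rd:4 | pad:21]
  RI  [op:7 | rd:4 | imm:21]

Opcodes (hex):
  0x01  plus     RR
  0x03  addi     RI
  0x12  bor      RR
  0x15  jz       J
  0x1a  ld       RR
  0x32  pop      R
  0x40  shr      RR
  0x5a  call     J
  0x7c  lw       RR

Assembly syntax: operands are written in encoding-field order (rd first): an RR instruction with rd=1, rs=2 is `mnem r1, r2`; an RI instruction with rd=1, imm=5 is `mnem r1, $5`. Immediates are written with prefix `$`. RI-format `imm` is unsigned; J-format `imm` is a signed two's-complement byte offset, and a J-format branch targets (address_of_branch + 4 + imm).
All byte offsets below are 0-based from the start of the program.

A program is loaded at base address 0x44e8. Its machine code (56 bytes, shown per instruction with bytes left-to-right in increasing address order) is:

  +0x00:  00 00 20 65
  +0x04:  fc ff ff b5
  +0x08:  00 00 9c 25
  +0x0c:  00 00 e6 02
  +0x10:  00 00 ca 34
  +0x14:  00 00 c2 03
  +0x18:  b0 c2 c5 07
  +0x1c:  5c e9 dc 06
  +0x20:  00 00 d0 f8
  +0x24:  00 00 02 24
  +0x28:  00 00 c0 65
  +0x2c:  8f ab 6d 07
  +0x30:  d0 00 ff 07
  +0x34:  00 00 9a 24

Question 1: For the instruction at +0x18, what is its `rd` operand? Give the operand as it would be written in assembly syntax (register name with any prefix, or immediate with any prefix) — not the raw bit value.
[18] b0 c2 c5 07 → 0x07c5c2b0
  opcode bits[31:25]=0x3: addi/RI
  [24:21] rd=14 = r14
  [20:0] imm=377520 = $377520

r14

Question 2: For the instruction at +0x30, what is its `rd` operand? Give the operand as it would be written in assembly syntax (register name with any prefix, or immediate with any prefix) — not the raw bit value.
off 0x30: read d0 00 ff 07 as little → 0x07ff00d0
  opcode bits[31:25]=0x3: addi/RI
  [24:21] rd=15 = r15
  [20:0] imm=2031824 = $2031824

r15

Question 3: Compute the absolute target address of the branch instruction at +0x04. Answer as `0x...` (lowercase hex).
0x44ec

off 0x04: read fc ff ff b5 as little → 0xb5fffffc
  top 7b → 0x5a → call [J]
  imm: (w>>0)&0x1ffffff=0x1fffffc (s25→-4) → $-4
  target = base 0x44e8 + off 0x04 + 4 + imm -4 = 0x44ec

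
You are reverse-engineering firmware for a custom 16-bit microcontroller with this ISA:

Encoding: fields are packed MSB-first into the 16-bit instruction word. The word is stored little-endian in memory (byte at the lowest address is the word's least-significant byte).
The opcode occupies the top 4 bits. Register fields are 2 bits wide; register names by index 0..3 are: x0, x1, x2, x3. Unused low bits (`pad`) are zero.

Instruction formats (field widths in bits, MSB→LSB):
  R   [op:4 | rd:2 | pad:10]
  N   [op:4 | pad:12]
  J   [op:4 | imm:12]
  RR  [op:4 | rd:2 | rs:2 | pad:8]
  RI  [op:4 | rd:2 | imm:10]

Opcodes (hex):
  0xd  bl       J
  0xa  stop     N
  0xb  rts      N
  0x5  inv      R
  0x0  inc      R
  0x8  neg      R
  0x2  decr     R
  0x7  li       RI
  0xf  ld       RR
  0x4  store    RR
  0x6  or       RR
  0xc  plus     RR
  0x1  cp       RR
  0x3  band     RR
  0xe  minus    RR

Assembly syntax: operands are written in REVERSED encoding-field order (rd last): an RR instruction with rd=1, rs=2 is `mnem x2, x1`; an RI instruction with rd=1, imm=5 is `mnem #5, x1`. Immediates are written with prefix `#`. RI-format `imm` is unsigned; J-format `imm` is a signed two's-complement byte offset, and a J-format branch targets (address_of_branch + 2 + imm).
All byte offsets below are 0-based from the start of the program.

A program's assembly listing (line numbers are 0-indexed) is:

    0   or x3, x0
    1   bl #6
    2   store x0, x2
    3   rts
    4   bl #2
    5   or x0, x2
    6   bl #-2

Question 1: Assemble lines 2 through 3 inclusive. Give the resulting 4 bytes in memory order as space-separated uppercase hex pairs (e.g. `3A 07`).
00 48 00 B0

2. store fields op=0x4:4|rd=2:2|rs=0:2|pad=0:8 → word 4800h → 00 48
3. rts fields op=0xb:4|pad=0:12 → word b000h → 00 b0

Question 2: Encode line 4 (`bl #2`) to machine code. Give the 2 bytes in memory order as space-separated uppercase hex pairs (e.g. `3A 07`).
02 D0

line 4 (bl): pack op=0xd:4|imm=2:12 = 0xd002; little→ 02 d0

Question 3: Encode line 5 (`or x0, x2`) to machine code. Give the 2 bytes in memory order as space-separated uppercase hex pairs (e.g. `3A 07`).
line 5 (or): pack op=0x6:4|rd=2:2|rs=0:2|pad=0:8 = 0x6800; little→ 00 68

00 68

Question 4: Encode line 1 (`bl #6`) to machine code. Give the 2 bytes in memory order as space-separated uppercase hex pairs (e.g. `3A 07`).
1. bl fields op=0xd:4|imm=6:12 → word d006h → 06 d0

06 D0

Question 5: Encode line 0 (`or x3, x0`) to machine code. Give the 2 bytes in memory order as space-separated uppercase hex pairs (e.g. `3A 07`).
00 63

line 0 (or): pack op=0x6:4|rd=0:2|rs=3:2|pad=0:8 = 0x6300; little→ 00 63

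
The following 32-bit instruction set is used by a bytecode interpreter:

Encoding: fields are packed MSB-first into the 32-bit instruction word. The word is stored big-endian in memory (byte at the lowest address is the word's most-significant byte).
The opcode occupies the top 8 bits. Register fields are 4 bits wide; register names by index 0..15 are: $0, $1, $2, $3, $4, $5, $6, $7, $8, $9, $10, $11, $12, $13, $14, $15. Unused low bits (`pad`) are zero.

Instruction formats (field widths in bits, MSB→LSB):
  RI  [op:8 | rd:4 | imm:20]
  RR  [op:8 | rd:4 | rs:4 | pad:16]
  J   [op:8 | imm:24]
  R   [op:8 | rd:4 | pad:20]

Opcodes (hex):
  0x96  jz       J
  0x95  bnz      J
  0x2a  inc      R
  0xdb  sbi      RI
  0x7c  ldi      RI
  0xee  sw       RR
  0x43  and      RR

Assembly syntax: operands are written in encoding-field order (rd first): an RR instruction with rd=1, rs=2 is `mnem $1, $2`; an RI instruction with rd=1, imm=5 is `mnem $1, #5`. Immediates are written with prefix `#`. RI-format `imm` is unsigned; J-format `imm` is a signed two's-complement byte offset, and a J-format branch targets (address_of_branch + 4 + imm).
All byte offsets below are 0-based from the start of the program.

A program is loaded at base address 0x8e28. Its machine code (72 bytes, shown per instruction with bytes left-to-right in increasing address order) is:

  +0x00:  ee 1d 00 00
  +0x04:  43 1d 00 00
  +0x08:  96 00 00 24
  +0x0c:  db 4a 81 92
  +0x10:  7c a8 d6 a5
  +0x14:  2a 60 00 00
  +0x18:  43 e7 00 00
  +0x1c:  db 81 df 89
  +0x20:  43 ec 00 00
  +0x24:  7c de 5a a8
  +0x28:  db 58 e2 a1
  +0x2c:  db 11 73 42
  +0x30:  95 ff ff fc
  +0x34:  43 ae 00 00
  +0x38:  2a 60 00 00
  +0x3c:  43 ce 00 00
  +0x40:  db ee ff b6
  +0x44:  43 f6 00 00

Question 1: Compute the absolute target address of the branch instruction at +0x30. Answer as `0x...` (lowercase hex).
off 0x30: read 95 ff ff fc as big → 0x95fffffc
  opcode bits[31:24]=0x95: bnz/J
  imm: (w>>0)&0xffffff=0xfffffc (s24→-4) → #-4
  target = base 0x8e28 + off 0x30 + 4 + imm -4 = 0x8e58

0x8e58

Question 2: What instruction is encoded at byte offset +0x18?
and $14, $7

off 0x18: read 43 e7 00 00 as big → 0x43e70000
  op=0x43e70000>>24=0x43 ⇒ and (RR)
  rd@[23:20]=0xe ⇒ $14
  rs@[19:16]=0x7 ⇒ $7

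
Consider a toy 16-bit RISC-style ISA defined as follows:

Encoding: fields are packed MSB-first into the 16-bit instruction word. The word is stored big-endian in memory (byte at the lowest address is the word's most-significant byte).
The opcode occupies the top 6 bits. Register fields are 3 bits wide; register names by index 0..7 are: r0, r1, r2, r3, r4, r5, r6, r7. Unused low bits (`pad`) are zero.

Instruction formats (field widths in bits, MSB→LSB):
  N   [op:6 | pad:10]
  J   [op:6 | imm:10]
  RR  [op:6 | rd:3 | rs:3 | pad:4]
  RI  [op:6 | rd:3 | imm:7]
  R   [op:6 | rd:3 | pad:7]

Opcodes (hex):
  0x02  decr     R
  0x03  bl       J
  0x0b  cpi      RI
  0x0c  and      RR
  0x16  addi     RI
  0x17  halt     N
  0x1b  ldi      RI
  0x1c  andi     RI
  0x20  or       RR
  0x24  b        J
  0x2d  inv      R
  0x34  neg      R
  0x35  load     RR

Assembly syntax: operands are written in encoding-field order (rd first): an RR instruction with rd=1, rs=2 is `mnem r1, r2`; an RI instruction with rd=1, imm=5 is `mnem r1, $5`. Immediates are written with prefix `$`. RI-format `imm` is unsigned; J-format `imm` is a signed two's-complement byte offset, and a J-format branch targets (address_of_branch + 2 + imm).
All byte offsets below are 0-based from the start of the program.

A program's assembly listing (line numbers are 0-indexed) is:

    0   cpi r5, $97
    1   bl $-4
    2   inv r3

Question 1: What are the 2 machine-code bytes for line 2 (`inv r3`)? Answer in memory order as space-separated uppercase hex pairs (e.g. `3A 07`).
B5 80

L2: inv op=0x2d:6|rd=3:3|pad=0:7 ⇒ 0xb580 ⇒ big b5 80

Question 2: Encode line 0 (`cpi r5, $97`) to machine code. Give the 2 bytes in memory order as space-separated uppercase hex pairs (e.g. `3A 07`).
L0: cpi op=0xb:6|rd=5:3|imm=97:7 ⇒ 0x2ee1 ⇒ big 2e e1

2E E1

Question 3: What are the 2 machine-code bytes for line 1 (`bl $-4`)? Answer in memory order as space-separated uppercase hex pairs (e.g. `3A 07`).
1. bl fields op=0x3:6|imm=-4:10 → word 0ffch → 0f fc

0F FC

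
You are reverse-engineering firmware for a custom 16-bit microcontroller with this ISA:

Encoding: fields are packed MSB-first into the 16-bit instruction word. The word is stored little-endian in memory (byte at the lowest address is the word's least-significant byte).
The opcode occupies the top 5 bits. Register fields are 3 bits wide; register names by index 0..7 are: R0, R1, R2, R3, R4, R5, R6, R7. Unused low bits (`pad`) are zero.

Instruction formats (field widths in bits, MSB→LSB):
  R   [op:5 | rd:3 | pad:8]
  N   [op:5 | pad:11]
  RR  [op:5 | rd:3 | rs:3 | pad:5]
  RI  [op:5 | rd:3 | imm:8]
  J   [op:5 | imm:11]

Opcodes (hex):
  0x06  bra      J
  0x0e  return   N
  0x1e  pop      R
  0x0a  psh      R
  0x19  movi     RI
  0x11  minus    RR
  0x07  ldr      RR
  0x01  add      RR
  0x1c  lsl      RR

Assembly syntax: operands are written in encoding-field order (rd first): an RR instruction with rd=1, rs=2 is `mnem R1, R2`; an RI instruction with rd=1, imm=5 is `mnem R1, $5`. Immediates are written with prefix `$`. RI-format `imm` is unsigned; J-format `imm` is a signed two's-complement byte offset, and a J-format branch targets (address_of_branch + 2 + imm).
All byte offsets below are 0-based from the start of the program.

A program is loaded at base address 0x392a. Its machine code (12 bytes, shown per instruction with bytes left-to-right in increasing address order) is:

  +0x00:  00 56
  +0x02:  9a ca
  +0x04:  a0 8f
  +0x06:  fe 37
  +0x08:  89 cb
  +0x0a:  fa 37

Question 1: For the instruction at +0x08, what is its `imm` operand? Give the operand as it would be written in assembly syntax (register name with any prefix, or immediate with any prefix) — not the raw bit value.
+0x08: 89 cb ⇒ word 0xcb89 (little)
  opcode bits[15:11]=0x19: movi/RI
  rd@[10:8]=0x3 ⇒ R3
  imm@[7:0]=0x89 ⇒ $137

$137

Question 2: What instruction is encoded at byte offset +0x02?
@+02  little-endian(9a ca) = 0xca9a
  opcode bits[15:11]=0x19: movi/RI
  rd@[10:8]=0x2 ⇒ R2
  imm@[7:0]=0x9a ⇒ $154

movi R2, $154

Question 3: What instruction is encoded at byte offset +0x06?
@+06  little-endian(fe 37) = 0x37fe
  opcode bits[15:11]=0x6: bra/J
  imm@[10:0]=0x7fe (s11→-2) ⇒ $-2

bra $-2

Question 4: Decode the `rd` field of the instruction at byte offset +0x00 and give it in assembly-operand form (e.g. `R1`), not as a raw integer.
R6

off 0x00: read 00 56 as little → 0x5600
  op=0x5600>>11=0xa ⇒ psh (R)
  [10:8] rd=6 = R6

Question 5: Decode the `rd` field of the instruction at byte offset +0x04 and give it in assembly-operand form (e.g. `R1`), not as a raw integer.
[04] a0 8f → 0x8fa0
  top 5b → 0x11 → minus [RR]
  rd: (w>>8)&0x7=0x7 → R7
  rs: (w>>5)&0x7=0x5 → R5

R7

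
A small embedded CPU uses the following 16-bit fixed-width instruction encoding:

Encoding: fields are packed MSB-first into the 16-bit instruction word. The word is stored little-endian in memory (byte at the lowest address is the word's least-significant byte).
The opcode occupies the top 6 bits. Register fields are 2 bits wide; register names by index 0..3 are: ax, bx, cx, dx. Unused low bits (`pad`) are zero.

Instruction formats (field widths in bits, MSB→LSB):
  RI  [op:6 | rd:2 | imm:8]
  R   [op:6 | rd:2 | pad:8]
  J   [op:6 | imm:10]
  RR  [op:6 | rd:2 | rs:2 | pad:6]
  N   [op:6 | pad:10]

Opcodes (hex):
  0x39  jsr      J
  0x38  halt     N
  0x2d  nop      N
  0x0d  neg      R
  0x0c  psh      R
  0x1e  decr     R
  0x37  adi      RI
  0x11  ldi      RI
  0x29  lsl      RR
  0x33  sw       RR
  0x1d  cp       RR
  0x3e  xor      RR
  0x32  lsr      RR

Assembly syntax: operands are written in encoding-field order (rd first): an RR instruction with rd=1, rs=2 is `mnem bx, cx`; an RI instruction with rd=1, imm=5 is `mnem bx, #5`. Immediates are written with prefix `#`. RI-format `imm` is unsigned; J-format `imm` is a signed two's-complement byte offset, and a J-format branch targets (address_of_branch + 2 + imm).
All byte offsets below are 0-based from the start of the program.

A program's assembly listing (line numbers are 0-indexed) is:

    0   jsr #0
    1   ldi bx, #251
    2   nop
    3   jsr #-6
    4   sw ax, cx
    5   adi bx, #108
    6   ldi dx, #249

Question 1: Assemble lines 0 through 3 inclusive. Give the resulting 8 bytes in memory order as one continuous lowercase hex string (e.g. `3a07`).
00e4fb4500b4fae7

0. jsr fields op=0x39:6|imm=0:10 → word e400h → 00 e4
1. ldi fields op=0x11:6|rd=1:2|imm=251:8 → word 45fbh → fb 45
2. nop fields op=0x2d:6|pad=0:10 → word b400h → 00 b4
3. jsr fields op=0x39:6|imm=-6:10 → word e7fah → fa e7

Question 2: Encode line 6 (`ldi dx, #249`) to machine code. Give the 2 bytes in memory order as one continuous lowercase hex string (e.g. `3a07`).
L6: ldi op=0x11:6|rd=3:2|imm=249:8 ⇒ 0x47f9 ⇒ little f9 47

f947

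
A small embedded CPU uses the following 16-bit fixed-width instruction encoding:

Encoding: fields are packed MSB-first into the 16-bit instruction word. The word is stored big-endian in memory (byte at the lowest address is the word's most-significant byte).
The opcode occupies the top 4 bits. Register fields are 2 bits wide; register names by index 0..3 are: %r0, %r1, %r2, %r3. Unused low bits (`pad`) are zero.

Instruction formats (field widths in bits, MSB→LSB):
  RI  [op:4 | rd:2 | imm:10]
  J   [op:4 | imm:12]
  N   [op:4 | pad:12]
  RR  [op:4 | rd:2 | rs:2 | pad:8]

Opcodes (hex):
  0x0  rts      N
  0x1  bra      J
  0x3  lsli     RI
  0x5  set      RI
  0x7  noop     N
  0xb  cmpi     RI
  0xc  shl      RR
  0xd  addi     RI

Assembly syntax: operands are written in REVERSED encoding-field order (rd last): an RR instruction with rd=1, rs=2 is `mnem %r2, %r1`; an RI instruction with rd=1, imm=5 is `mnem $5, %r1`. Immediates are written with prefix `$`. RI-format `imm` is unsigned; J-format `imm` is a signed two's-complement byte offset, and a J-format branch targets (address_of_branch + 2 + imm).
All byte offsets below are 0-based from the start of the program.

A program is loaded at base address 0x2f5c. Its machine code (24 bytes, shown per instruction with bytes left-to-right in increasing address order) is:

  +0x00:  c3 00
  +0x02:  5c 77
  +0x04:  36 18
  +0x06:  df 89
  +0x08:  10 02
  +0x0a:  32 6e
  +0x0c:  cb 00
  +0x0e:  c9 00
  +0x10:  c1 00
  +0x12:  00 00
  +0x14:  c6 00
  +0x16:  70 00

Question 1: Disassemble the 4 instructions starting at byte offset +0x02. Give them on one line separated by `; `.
off 0x02: read 5c 77 as big → 0x5c77
  opcode bits[15:12]=0x5: set/RI
  rd: (w>>10)&0x3=0x3 → %r3
  imm: (w>>0)&0x3ff=0x77 → $119
off 0x04: read 36 18 as big → 0x3618
  opcode bits[15:12]=0x3: lsli/RI
  rd: (w>>10)&0x3=0x1 → %r1
  imm: (w>>0)&0x3ff=0x218 → $536
off 0x06: read df 89 as big → 0xdf89
  opcode bits[15:12]=0xd: addi/RI
  rd: (w>>10)&0x3=0x3 → %r3
  imm: (w>>0)&0x3ff=0x389 → $905
off 0x08: read 10 02 as big → 0x1002
  opcode bits[15:12]=0x1: bra/J
  imm: (w>>0)&0xfff=0x2 → $2

set $119, %r3; lsli $536, %r1; addi $905, %r3; bra $2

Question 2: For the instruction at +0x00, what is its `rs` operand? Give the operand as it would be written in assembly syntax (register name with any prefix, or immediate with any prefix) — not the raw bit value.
%r3

+0x00: c3 00 ⇒ word 0xc300 (big)
  op=0xc300>>12=0xc ⇒ shl (RR)
  rd@[11:10]=0x0 ⇒ %r0
  rs@[9:8]=0x3 ⇒ %r3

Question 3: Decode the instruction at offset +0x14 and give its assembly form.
@+14  big-endian(c6 00) = 0xc600
  op=0xc600>>12=0xc ⇒ shl (RR)
  rd@[11:10]=0x1 ⇒ %r1
  rs@[9:8]=0x2 ⇒ %r2

shl %r2, %r1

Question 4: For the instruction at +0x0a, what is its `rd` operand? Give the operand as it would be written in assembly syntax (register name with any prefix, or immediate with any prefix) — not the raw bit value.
[0a] 32 6e → 0x326e
  top 4b → 0x3 → lsli [RI]
  rd@[11:10]=0x0 ⇒ %r0
  imm@[9:0]=0x26e ⇒ $622

%r0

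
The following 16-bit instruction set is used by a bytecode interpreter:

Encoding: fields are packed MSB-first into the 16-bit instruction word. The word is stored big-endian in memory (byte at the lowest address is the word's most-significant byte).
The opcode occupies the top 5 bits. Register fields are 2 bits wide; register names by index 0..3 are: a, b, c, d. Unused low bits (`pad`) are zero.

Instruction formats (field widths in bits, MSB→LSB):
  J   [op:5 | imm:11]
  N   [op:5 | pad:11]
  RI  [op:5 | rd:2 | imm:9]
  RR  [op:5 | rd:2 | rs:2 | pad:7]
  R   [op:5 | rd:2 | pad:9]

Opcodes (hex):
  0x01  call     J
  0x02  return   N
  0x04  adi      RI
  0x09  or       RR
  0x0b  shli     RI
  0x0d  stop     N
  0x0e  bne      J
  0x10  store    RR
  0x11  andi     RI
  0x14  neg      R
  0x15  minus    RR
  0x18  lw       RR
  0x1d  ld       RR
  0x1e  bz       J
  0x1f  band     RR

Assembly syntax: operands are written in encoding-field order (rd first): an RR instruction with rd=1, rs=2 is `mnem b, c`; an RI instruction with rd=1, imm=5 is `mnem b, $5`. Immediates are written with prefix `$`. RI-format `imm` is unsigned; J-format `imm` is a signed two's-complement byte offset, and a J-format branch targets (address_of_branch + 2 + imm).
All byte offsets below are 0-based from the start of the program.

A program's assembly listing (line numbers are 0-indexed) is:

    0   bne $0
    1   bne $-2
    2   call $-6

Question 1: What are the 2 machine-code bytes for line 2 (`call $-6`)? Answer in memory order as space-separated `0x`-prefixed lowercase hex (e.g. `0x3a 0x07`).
0x0f 0xfa

line 2 (call): pack op=0x1:5|imm=-6:11 = 0x0ffa; big→ 0f fa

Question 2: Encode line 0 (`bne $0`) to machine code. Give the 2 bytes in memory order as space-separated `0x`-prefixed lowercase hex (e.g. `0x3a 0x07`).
0x70 0x00

0. bne fields op=0xe:5|imm=0:11 → word 7000h → 70 00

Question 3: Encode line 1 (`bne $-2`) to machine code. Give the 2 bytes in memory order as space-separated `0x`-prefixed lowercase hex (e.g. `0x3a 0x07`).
1. bne fields op=0xe:5|imm=-2:11 → word 77feh → 77 fe

0x77 0xfe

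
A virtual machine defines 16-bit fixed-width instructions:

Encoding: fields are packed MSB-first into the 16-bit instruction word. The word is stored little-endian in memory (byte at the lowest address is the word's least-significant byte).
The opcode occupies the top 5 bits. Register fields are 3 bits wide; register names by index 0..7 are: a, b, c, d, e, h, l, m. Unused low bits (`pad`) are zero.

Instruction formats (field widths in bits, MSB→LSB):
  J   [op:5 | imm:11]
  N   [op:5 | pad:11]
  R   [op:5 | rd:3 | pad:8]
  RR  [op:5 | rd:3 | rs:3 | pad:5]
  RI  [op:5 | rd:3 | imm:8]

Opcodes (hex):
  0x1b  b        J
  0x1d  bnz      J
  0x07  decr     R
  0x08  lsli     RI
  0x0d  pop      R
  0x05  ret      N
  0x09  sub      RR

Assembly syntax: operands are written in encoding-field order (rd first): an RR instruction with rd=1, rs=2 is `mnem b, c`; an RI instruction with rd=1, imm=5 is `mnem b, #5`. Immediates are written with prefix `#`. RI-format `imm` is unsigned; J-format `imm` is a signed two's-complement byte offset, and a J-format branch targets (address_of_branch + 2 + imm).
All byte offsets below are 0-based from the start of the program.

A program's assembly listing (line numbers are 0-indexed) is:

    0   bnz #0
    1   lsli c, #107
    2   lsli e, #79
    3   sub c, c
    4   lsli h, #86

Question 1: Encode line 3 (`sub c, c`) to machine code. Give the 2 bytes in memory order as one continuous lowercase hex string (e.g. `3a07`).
3. sub fields op=0x9:5|rd=2:3|rs=2:3|pad=0:5 → word 4a40h → 40 4a

404a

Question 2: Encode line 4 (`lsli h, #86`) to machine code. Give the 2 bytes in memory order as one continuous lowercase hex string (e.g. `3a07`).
L4: lsli op=0x8:5|rd=5:3|imm=86:8 ⇒ 0x4556 ⇒ little 56 45

5645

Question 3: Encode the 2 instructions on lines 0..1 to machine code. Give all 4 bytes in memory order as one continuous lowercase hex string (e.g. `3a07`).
line 0 (bnz): pack op=0x1d:5|imm=0:11 = 0xe800; little→ 00 e8
line 1 (lsli): pack op=0x8:5|rd=2:3|imm=107:8 = 0x426b; little→ 6b 42

00e86b42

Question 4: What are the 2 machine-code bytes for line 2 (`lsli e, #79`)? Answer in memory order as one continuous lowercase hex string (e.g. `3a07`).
L2: lsli op=0x8:5|rd=4:3|imm=79:8 ⇒ 0x444f ⇒ little 4f 44

4f44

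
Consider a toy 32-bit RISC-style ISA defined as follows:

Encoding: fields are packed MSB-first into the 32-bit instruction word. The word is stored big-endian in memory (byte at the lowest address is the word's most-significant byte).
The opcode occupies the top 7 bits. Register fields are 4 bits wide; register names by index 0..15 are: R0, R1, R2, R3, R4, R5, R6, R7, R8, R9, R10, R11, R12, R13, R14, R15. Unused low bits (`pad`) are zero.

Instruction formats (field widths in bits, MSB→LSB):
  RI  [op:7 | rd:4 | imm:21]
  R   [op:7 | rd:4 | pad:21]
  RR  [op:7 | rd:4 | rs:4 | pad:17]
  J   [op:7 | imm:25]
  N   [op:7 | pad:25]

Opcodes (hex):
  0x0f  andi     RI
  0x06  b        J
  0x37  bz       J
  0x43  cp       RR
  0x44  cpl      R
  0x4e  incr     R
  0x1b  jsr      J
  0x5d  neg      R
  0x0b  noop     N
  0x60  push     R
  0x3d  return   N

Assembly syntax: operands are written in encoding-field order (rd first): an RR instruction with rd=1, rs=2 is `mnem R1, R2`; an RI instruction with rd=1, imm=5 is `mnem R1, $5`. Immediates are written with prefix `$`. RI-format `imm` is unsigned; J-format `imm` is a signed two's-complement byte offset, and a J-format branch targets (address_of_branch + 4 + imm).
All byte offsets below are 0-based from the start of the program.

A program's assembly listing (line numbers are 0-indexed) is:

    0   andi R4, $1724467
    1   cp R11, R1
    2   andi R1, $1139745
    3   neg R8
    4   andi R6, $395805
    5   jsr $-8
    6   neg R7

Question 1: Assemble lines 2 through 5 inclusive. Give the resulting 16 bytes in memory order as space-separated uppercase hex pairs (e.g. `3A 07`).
L2: andi op=0xf:7|rd=1:4|imm=1139745:21 ⇒ 0x1e316421 ⇒ big 1e 31 64 21
L3: neg op=0x5d:7|rd=8:4|pad=0:21 ⇒ 0xbb000000 ⇒ big bb 00 00 00
L4: andi op=0xf:7|rd=6:4|imm=395805:21 ⇒ 0x1ec60a1d ⇒ big 1e c6 0a 1d
L5: jsr op=0x1b:7|imm=-8:25 ⇒ 0x37fffff8 ⇒ big 37 ff ff f8

1E 31 64 21 BB 00 00 00 1E C6 0A 1D 37 FF FF F8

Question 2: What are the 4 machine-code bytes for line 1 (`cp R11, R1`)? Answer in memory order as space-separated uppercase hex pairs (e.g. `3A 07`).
1. cp fields op=0x43:7|rd=11:4|rs=1:4|pad=0:17 → word 87620000h → 87 62 00 00

87 62 00 00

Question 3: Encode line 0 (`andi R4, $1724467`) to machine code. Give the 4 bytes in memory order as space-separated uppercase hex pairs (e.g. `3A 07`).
1E 9A 50 33

0. andi fields op=0xf:7|rd=4:4|imm=1724467:21 → word 1e9a5033h → 1e 9a 50 33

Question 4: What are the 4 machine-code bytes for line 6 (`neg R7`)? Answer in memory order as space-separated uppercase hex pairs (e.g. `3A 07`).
BA E0 00 00

line 6 (neg): pack op=0x5d:7|rd=7:4|pad=0:21 = 0xbae00000; big→ ba e0 00 00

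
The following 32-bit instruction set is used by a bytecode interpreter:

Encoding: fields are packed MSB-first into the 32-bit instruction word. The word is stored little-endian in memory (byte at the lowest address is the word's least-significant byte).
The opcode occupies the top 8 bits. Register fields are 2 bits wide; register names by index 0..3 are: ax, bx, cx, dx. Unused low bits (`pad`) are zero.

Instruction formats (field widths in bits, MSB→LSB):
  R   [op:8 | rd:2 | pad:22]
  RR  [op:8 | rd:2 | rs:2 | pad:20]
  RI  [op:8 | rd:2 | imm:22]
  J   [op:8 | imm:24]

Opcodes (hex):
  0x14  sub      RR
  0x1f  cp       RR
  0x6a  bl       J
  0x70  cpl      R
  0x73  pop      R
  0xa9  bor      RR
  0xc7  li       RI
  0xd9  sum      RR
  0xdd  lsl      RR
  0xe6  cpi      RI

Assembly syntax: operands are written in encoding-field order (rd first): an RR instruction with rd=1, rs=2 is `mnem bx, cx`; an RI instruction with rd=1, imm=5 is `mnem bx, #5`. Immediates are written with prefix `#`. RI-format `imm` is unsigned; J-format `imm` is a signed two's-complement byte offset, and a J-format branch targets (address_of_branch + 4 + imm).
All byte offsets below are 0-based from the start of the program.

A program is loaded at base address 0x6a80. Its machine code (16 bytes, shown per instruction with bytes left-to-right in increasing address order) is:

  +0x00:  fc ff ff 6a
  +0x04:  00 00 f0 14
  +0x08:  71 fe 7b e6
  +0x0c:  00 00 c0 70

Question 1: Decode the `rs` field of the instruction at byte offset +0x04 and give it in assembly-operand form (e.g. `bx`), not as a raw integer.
dx

[04] 00 00 f0 14 → 0x14f00000
  opcode bits[31:24]=0x14: sub/RR
  [23:22] rd=3 = dx
  [21:20] rs=3 = dx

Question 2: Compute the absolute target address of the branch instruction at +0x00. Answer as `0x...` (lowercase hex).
off 0x00: read fc ff ff 6a as little → 0x6afffffc
  op=0x6afffffc>>24=0x6a ⇒ bl (J)
  imm: (w>>0)&0xffffff=0xfffffc (s24→-4) → #-4
  target = base 0x6a80 + off 0x00 + 4 + imm -4 = 0x6a80

0x6a80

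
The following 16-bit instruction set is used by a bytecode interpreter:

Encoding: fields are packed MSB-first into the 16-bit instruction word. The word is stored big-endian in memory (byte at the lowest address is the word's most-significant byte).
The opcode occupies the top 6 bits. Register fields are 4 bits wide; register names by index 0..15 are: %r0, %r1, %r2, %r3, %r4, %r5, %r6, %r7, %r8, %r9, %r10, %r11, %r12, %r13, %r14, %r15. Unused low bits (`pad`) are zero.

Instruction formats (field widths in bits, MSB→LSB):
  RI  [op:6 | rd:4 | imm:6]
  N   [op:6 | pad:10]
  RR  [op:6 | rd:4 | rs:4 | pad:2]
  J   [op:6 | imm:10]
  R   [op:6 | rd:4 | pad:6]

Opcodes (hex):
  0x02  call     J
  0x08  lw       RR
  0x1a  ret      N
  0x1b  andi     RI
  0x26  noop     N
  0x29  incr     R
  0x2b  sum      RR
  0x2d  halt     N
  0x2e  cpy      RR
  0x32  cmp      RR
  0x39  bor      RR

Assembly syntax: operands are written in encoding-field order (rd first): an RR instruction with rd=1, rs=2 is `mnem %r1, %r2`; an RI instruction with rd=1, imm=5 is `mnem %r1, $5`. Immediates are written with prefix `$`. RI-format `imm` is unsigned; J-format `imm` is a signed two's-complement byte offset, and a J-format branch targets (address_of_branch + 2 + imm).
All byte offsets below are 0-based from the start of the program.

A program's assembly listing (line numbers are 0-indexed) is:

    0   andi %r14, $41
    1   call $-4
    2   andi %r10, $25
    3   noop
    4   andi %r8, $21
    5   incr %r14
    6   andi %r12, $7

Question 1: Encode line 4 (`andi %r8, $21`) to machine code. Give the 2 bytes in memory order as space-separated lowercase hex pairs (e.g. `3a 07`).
line 4 (andi): pack op=0x1b:6|rd=8:4|imm=21:6 = 0x6e15; big→ 6e 15

6e 15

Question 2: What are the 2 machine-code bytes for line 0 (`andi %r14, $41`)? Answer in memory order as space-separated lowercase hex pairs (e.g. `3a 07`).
6f a9

0. andi fields op=0x1b:6|rd=14:4|imm=41:6 → word 6fa9h → 6f a9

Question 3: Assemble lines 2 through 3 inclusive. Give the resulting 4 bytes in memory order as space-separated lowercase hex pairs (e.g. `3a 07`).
6e 99 98 00

line 2 (andi): pack op=0x1b:6|rd=10:4|imm=25:6 = 0x6e99; big→ 6e 99
line 3 (noop): pack op=0x26:6|pad=0:10 = 0x9800; big→ 98 00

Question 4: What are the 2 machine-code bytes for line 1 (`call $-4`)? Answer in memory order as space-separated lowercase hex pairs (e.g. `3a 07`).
1. call fields op=0x2:6|imm=-4:10 → word 0bfch → 0b fc

0b fc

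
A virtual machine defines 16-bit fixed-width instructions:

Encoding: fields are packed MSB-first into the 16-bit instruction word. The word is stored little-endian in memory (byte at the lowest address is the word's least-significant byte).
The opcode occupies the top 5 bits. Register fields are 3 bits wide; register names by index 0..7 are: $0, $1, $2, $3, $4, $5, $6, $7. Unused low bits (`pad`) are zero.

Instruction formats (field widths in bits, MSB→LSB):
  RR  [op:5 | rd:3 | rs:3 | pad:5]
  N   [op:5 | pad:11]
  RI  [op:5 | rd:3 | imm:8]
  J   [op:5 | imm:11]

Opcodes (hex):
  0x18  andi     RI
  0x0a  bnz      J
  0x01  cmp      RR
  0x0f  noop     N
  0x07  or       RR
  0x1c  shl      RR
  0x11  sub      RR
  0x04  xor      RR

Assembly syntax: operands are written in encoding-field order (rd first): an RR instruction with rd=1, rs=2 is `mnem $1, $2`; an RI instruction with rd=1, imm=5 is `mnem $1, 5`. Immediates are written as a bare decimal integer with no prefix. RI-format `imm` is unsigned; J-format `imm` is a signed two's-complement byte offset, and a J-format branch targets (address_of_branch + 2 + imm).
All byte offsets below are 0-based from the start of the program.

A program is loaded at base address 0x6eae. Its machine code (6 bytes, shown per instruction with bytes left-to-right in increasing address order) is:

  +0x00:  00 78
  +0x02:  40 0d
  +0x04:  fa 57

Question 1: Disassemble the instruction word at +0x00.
noop

+0x00: 00 78 ⇒ word 0x7800 (little)
  op=0x7800>>11=0xf ⇒ noop (N)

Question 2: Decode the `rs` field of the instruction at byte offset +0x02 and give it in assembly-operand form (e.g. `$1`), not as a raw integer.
$2

[02] 40 0d → 0x0d40
  top 5b → 0x1 → cmp [RR]
  rd@[10:8]=0x5 ⇒ $5
  rs@[7:5]=0x2 ⇒ $2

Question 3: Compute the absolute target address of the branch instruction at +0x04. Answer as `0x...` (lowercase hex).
0x6eae

[04] fa 57 → 0x57fa
  op=0x57fa>>11=0xa ⇒ bnz (J)
  imm@[10:0]=0x7fa (s11→-6) ⇒ -6
  target = base 0x6eae + off 0x04 + 2 + imm -6 = 0x6eae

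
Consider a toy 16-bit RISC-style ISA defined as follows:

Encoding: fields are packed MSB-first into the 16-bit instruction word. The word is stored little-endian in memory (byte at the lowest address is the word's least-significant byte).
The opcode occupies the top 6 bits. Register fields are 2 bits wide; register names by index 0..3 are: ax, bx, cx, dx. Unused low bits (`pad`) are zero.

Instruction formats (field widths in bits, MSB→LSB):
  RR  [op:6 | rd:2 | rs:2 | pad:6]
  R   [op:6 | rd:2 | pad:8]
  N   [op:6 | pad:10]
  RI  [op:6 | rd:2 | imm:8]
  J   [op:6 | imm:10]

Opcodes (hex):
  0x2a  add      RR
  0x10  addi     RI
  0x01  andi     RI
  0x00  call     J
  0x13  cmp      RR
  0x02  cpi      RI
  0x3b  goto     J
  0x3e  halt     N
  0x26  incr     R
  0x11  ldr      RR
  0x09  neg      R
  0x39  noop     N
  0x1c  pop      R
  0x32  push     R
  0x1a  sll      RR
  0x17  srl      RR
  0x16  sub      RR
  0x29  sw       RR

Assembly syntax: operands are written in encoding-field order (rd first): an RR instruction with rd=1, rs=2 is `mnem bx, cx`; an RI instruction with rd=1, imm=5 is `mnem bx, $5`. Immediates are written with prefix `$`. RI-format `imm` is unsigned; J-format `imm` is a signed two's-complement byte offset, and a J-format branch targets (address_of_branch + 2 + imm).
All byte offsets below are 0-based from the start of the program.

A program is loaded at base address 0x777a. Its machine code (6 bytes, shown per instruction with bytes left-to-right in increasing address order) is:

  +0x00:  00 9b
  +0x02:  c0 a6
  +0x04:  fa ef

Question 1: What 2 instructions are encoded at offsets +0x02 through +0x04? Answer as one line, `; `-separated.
sw cx, dx; goto $-6

[02] c0 a6 → 0xa6c0
  opcode bits[15:10]=0x29: sw/RR
  rd: (w>>8)&0x3=0x2 → cx
  rs: (w>>6)&0x3=0x3 → dx
[04] fa ef → 0xeffa
  opcode bits[15:10]=0x3b: goto/J
  imm: (w>>0)&0x3ff=0x3fa (s10→-6) → $-6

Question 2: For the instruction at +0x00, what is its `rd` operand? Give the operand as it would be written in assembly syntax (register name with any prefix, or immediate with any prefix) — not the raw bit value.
dx

[00] 00 9b → 0x9b00
  op=0x9b00>>10=0x26 ⇒ incr (R)
  rd: (w>>8)&0x3=0x3 → dx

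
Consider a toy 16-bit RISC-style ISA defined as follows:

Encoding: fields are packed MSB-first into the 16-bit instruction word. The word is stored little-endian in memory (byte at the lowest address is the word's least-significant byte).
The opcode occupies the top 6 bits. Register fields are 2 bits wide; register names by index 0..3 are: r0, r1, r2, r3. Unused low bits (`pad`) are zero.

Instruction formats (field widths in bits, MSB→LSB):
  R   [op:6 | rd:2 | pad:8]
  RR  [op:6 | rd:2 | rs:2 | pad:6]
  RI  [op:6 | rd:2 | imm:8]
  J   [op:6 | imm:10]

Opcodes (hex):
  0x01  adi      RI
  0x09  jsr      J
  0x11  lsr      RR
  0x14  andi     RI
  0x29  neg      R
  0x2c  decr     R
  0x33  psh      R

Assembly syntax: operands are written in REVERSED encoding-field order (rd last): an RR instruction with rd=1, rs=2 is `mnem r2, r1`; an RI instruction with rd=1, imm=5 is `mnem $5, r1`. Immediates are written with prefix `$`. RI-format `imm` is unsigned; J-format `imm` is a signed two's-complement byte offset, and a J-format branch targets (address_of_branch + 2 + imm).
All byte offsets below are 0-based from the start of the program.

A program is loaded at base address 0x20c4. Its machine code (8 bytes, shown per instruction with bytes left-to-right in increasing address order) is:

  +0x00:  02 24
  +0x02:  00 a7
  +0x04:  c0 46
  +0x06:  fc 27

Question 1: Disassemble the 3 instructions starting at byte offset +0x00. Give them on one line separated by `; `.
off 0x00: read 02 24 as little → 0x2402
  opcode bits[15:10]=0x9: jsr/J
  [9:0] imm=2 = $2
off 0x02: read 00 a7 as little → 0xa700
  opcode bits[15:10]=0x29: neg/R
  [9:8] rd=3 = r3
off 0x04: read c0 46 as little → 0x46c0
  opcode bits[15:10]=0x11: lsr/RR
  [9:8] rd=2 = r2
  [7:6] rs=3 = r3

jsr $2; neg r3; lsr r3, r2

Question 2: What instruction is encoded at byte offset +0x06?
jsr $-4

+0x06: fc 27 ⇒ word 0x27fc (little)
  top 6b → 0x9 → jsr [J]
  imm@[9:0]=0x3fc (s10→-4) ⇒ $-4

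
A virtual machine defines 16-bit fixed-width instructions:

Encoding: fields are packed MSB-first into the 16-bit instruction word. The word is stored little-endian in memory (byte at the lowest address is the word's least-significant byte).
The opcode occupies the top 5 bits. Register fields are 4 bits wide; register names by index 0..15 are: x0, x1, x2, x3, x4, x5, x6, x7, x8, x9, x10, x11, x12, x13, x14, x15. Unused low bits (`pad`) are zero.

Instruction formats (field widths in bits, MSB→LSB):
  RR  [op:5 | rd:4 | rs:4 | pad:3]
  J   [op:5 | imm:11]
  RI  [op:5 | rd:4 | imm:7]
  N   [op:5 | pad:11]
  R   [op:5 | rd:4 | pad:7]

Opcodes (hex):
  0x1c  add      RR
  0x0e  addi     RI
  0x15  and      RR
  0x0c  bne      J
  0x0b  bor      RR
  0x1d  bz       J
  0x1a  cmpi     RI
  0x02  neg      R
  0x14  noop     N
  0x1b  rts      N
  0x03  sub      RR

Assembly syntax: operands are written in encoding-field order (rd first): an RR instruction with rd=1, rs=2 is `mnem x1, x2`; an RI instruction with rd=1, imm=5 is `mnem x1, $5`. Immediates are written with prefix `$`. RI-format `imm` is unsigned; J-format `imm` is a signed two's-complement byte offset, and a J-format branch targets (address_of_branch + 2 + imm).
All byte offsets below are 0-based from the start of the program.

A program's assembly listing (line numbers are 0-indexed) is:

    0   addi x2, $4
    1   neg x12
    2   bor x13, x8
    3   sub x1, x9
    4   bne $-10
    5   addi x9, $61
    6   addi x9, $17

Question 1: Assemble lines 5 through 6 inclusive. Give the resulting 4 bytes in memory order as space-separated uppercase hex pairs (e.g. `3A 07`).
line 5 (addi): pack op=0xe:5|rd=9:4|imm=61:7 = 0x74bd; little→ bd 74
line 6 (addi): pack op=0xe:5|rd=9:4|imm=17:7 = 0x7491; little→ 91 74

BD 74 91 74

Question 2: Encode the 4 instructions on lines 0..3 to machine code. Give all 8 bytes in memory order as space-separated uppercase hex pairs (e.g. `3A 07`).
0. addi fields op=0xe:5|rd=2:4|imm=4:7 → word 7104h → 04 71
1. neg fields op=0x2:5|rd=12:4|pad=0:7 → word 1600h → 00 16
2. bor fields op=0xb:5|rd=13:4|rs=8:4|pad=0:3 → word 5ec0h → c0 5e
3. sub fields op=0x3:5|rd=1:4|rs=9:4|pad=0:3 → word 18c8h → c8 18

04 71 00 16 C0 5E C8 18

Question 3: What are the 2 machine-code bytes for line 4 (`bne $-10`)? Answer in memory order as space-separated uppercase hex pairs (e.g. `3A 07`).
line 4 (bne): pack op=0xc:5|imm=-10:11 = 0x67f6; little→ f6 67

F6 67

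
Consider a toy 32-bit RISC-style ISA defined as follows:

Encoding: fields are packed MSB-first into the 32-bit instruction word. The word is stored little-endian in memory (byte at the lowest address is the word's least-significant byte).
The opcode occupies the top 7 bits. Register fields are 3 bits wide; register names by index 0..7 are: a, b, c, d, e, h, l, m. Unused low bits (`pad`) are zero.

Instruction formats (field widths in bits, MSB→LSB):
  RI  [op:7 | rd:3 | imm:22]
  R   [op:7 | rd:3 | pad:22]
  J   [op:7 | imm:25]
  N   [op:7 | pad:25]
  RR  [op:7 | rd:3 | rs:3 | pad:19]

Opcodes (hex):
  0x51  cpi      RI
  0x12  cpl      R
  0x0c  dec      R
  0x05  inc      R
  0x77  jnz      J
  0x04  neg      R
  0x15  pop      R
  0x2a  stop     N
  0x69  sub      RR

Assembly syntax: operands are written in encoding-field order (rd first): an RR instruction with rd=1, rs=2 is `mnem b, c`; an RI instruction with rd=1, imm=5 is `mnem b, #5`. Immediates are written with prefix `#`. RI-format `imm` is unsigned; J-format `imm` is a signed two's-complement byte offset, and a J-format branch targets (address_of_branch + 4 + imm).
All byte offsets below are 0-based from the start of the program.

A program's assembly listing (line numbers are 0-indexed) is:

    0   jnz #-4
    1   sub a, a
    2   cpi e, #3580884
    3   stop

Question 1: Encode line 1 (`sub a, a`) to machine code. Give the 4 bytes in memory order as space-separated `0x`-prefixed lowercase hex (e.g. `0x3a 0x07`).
L1: sub op=0x69:7|rd=0:3|rs=0:3|pad=0:19 ⇒ 0xd2000000 ⇒ little 00 00 00 d2

0x00 0x00 0x00 0xd2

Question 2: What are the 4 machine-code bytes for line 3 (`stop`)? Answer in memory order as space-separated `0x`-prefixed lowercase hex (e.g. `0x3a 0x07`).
0x00 0x00 0x00 0x54

L3: stop op=0x2a:7|pad=0:25 ⇒ 0x54000000 ⇒ little 00 00 00 54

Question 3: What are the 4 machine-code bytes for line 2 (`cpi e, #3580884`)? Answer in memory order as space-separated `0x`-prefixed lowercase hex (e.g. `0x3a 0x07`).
L2: cpi op=0x51:7|rd=4:3|imm=3580884:22 ⇒ 0xa336a3d4 ⇒ little d4 a3 36 a3

0xd4 0xa3 0x36 0xa3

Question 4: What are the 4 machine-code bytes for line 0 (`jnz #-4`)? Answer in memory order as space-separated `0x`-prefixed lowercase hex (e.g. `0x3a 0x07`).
0. jnz fields op=0x77:7|imm=-4:25 → word effffffch → fc ff ff ef

0xfc 0xff 0xff 0xef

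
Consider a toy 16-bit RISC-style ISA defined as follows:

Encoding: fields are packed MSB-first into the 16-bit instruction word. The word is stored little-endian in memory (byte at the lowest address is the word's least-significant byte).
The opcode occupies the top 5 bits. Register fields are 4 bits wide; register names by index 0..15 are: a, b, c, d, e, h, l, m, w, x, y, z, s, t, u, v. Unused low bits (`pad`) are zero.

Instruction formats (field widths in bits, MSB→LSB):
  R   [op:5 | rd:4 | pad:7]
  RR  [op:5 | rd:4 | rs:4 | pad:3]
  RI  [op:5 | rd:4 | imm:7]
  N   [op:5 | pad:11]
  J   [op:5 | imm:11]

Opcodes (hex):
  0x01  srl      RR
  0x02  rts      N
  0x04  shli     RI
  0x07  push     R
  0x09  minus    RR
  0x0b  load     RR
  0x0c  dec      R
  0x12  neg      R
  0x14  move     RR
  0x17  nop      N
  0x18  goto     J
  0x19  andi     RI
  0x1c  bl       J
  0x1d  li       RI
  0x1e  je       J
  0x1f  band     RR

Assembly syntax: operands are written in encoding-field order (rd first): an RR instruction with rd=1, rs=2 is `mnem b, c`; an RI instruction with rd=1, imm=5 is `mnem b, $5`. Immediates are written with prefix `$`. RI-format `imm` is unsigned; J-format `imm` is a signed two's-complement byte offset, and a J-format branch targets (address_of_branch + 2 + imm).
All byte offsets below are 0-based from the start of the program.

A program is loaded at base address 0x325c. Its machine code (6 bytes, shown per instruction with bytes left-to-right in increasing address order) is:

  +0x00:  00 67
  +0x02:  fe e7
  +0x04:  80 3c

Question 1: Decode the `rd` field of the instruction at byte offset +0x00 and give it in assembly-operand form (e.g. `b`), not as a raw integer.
u

[00] 00 67 → 0x6700
  opcode bits[15:11]=0xc: dec/R
  [10:7] rd=14 = u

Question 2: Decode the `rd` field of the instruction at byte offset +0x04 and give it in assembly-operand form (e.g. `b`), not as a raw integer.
x

+0x04: 80 3c ⇒ word 0x3c80 (little)
  top 5b → 0x7 → push [R]
  [10:7] rd=9 = x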